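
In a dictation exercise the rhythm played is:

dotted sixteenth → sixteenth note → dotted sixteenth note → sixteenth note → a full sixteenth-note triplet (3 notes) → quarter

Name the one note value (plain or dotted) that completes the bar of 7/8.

The bar of 7/8 = 28 thirty-second notes.
Working in thirty-second notes: dotted sixteenth = 3; sixteenth note = 2; dotted sixteenth note = 3; sixteenth note = 2; a full sixteenth-note triplet (3 notes) (three triplet sixteenths span one eighth) = 4; quarter = 8.
Altogether 3 + 2 + 3 + 2 + 4 + 8 = 22.
Remaining: 28 − 22 = 6 thirty-second notes, which is a dotted eighth note.

dotted eighth note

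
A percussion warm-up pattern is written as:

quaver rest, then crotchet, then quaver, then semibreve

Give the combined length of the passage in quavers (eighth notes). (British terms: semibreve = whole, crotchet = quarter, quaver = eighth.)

12

Working in eighth notes: quaver rest = 1; crotchet = 2; quaver = 1; semibreve = 8.
Altogether 1 + 2 + 1 + 8 = 12 eighth notes.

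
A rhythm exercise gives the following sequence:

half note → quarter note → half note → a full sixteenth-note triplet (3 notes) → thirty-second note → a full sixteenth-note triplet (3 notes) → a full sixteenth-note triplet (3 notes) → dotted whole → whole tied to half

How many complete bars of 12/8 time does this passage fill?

One bar of 12/8 = 48 thirty-second notes.
Express everything in thirty-second notes: half note = 16; quarter note = 8; half note = 16; a full sixteenth-note triplet (3 notes) (three triplet sixteenths span one eighth) = 4; thirty-second note = 1; a full sixteenth-note triplet (3 notes) (three triplet sixteenths span one eighth) = 4; a full sixteenth-note triplet (3 notes) (three triplet sixteenths span one eighth) = 4; dotted whole = 48; whole tied to half (whole + half) = 48.
Adding: 16 + 8 + 16 + 4 + 1 + 4 + 4 + 48 + 48 = 149.
149 ÷ 48 = 3 complete bars with 5 left over.

3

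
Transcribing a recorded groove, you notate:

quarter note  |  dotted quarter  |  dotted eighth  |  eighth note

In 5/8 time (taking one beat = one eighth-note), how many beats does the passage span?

7.5

One eighth-note beat = 2 sixteenth notes.
Each duration in sixteenth notes: quarter note = 4; dotted quarter = 6; dotted eighth = 3; eighth note = 2.
Sum: 4 + 6 + 3 + 2 = 15.
15 ÷ 2 = 7.5 beats.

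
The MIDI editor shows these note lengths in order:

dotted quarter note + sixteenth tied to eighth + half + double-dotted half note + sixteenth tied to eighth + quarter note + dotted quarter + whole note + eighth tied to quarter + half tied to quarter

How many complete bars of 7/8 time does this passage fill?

One bar of 7/8 = 14 sixteenth notes.
In sixteenth notes: dotted quarter note = 6; sixteenth tied to eighth (sixteenth + eighth) = 3; half = 8; double-dotted half note = 14; sixteenth tied to eighth (sixteenth + eighth) = 3; quarter note = 4; dotted quarter = 6; whole note = 16; eighth tied to quarter (eighth + quarter) = 6; half tied to quarter (half + quarter) = 12.
Sum: 6 + 3 + 8 + 14 + 3 + 4 + 6 + 16 + 6 + 12 = 78.
78 ÷ 14 = 5 complete bars with 8 left over.

5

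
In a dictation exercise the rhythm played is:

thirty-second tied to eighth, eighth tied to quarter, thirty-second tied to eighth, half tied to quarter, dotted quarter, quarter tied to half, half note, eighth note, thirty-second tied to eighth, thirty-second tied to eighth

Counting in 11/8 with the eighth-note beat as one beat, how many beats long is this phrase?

28

One eighth-note beat = 4 thirty-second notes.
Express everything in thirty-second notes: thirty-second tied to eighth (thirty-second + eighth) = 5; eighth tied to quarter (eighth + quarter) = 12; thirty-second tied to eighth (thirty-second + eighth) = 5; half tied to quarter (half + quarter) = 24; dotted quarter = 12; quarter tied to half (quarter + half) = 24; half note = 16; eighth note = 4; thirty-second tied to eighth (thirty-second + eighth) = 5; thirty-second tied to eighth (thirty-second + eighth) = 5.
Adding: 5 + 12 + 5 + 24 + 12 + 24 + 16 + 4 + 5 + 5 = 112.
112 ÷ 4 = 28 beats.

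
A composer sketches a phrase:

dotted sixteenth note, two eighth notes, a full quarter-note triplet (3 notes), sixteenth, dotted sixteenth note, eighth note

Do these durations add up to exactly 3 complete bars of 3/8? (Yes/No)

Yes

One bar of 3/8 = 12 thirty-second notes, so 3 bars = 36.
Working in thirty-second notes: dotted sixteenth note = 3; eighth note = 4; eighth note = 4; a full quarter-note triplet (3 notes) (three triplet quarters span one half) = 16; sixteenth = 2; dotted sixteenth note = 3; eighth note = 4.
Altogether 3 + 4 + 4 + 16 + 2 + 3 + 4 = 36.
36 equals 36, so the answer is Yes.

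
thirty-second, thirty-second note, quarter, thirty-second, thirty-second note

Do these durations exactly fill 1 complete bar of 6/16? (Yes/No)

Yes

One bar of 6/16 = 12 thirty-second notes.
Working in thirty-second notes: thirty-second = 1; thirty-second note = 1; quarter = 8; thirty-second = 1; thirty-second note = 1.
Adding: 1 + 1 + 8 + 1 + 1 = 12.
12 equals 12, so the answer is Yes.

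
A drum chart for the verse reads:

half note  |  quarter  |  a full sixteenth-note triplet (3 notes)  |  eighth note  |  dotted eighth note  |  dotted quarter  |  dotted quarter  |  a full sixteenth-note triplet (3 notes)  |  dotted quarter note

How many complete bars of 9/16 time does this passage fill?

4

One bar of 9/16 = 9 sixteenth notes.
Working in sixteenth notes: half note = 8; quarter = 4; a full sixteenth-note triplet (3 notes) (three triplet sixteenths span one eighth) = 2; eighth note = 2; dotted eighth note = 3; dotted quarter = 6; dotted quarter = 6; a full sixteenth-note triplet (3 notes) (three triplet sixteenths span one eighth) = 2; dotted quarter note = 6.
Sum: 8 + 4 + 2 + 2 + 3 + 6 + 6 + 2 + 6 = 39.
39 ÷ 9 = 4 complete bars with 3 left over.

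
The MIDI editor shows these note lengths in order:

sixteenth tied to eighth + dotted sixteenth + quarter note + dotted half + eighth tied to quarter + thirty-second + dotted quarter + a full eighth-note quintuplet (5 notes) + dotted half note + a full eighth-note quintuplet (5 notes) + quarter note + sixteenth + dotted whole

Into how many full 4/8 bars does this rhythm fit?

One bar of 4/8 = 16 thirty-second notes.
Express everything in thirty-second notes: sixteenth tied to eighth (sixteenth + eighth) = 6; dotted sixteenth = 3; quarter note = 8; dotted half = 24; eighth tied to quarter (eighth + quarter) = 12; thirty-second = 1; dotted quarter = 12; a full eighth-note quintuplet (5 notes) (five quintuplet eighths span one half) = 16; dotted half note = 24; a full eighth-note quintuplet (5 notes) (five quintuplet eighths span one half) = 16; quarter note = 8; sixteenth = 2; dotted whole = 48.
Altogether 6 + 3 + 8 + 24 + 12 + 1 + 12 + 16 + 24 + 16 + 8 + 2 + 48 = 180.
180 ÷ 16 = 11 complete bars with 4 left over.

11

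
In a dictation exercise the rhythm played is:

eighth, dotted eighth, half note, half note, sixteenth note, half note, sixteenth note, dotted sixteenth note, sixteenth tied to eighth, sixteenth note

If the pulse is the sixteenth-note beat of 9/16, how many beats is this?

One sixteenth-note beat = 2 thirty-second notes.
Each duration in thirty-second notes: eighth = 4; dotted eighth = 6; half note = 16; half note = 16; sixteenth note = 2; half note = 16; sixteenth note = 2; dotted sixteenth note = 3; sixteenth tied to eighth (sixteenth + eighth) = 6; sixteenth note = 2.
Total: 4 + 6 + 16 + 16 + 2 + 16 + 2 + 3 + 6 + 2 = 73.
73 ÷ 2 = 36.5 beats.

36.5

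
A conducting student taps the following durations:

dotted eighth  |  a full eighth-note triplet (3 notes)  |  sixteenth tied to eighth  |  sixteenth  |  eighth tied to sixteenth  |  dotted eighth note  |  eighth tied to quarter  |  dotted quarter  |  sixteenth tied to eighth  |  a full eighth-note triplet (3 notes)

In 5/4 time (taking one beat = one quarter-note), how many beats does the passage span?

9

One quarter-note beat = 4 sixteenth notes.
Convert each value to sixteenth notes: dotted eighth = 3; a full eighth-note triplet (3 notes) (three triplet eighths span one quarter) = 4; sixteenth tied to eighth (sixteenth + eighth) = 3; sixteenth = 1; eighth tied to sixteenth (eighth + sixteenth) = 3; dotted eighth note = 3; eighth tied to quarter (eighth + quarter) = 6; dotted quarter = 6; sixteenth tied to eighth (sixteenth + eighth) = 3; a full eighth-note triplet (3 notes) (three triplet eighths span one quarter) = 4.
Adding: 3 + 4 + 3 + 1 + 3 + 3 + 6 + 6 + 3 + 4 = 36.
36 ÷ 4 = 9 beats.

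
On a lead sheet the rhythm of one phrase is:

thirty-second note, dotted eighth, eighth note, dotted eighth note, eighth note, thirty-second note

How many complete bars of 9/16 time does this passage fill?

One bar of 9/16 = 18 thirty-second notes.
Convert each value to thirty-second notes: thirty-second note = 1; dotted eighth = 6; eighth note = 4; dotted eighth note = 6; eighth note = 4; thirty-second note = 1.
Total: 1 + 6 + 4 + 6 + 4 + 1 = 22.
22 ÷ 18 = 1 complete bar with 4 left over.

1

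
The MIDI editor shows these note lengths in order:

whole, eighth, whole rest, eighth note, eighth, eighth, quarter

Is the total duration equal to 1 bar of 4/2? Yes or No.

One bar of 4/2 = 16 eighth notes.
Each duration in eighth notes: whole = 8; eighth = 1; whole rest = 8; eighth note = 1; eighth = 1; eighth = 1; quarter = 2.
Total: 8 + 1 + 8 + 1 + 1 + 1 + 2 = 22.
22 exceeds 16, so the answer is No.

No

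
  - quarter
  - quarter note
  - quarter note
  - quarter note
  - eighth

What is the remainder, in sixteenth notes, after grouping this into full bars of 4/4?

2

One bar of 4/4 = 8 eighth notes.
Express everything in eighth notes: quarter = 2; quarter note = 2; quarter note = 2; quarter note = 2; eighth = 1.
Sum: 2 + 2 + 2 + 2 + 1 = 9.
9 ÷ 8 = 1 complete bar with 1 eighth note remaining = 2 sixteenth notes.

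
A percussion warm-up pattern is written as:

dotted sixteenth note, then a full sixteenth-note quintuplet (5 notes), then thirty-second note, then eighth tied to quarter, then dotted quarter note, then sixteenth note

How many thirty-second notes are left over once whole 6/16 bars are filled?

One bar of 6/16 = 12 thirty-second notes.
In thirty-second notes: dotted sixteenth note = 3; a full sixteenth-note quintuplet (5 notes) (five quintuplet sixteenths span one quarter) = 8; thirty-second note = 1; eighth tied to quarter (eighth + quarter) = 12; dotted quarter note = 12; sixteenth note = 2.
Altogether 3 + 8 + 1 + 12 + 12 + 2 = 38.
38 ÷ 12 = 3 complete bars with 2 thirty-second notes remaining.

2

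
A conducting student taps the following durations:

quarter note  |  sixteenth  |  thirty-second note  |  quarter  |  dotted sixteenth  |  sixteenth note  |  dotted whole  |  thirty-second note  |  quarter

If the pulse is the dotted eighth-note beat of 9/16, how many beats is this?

One dotted eighth-note beat = 6 thirty-second notes.
Working in thirty-second notes: quarter note = 8; sixteenth = 2; thirty-second note = 1; quarter = 8; dotted sixteenth = 3; sixteenth note = 2; dotted whole = 48; thirty-second note = 1; quarter = 8.
Altogether 8 + 2 + 1 + 8 + 3 + 2 + 48 + 1 + 8 = 81.
81 ÷ 6 = 13.5 beats.

13.5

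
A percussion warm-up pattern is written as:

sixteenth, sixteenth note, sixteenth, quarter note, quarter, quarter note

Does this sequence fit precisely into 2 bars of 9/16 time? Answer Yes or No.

One bar of 9/16 = 9 sixteenth notes, so 2 bars = 18.
Each duration in sixteenth notes: sixteenth = 1; sixteenth note = 1; sixteenth = 1; quarter note = 4; quarter = 4; quarter note = 4.
Altogether 1 + 1 + 1 + 4 + 4 + 4 = 15.
15 falls short of 18, so the answer is No.

No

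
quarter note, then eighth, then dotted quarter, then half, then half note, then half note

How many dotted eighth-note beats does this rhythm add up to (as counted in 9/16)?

One dotted eighth-note beat = 3 sixteenth notes.
Working in sixteenth notes: quarter note = 4; eighth = 2; dotted quarter = 6; half = 8; half note = 8; half note = 8.
Sum: 4 + 2 + 6 + 8 + 8 + 8 = 36.
36 ÷ 3 = 12 beats.

12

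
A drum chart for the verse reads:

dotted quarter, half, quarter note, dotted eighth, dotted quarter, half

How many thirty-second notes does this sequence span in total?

70

In thirty-second notes: dotted quarter = 12; half = 16; quarter note = 8; dotted eighth = 6; dotted quarter = 12; half = 16.
Sum: 12 + 16 + 8 + 6 + 12 + 16 = 70 thirty-second notes.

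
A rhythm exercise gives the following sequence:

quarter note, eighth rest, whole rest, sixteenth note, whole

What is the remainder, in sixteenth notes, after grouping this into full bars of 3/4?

One bar of 3/4 = 12 sixteenth notes.
Working in sixteenth notes: quarter note = 4; eighth rest = 2; whole rest = 16; sixteenth note = 1; whole = 16.
Total: 4 + 2 + 16 + 1 + 16 = 39.
39 ÷ 12 = 3 complete bars with 3 sixteenth notes remaining.

3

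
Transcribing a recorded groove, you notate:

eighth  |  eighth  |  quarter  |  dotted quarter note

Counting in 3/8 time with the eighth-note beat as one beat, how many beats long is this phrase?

One eighth-note beat = 2 sixteenth notes.
Convert each value to sixteenth notes: eighth = 2; eighth = 2; quarter = 4; dotted quarter note = 6.
Sum: 2 + 2 + 4 + 6 = 14.
14 ÷ 2 = 7 beats.

7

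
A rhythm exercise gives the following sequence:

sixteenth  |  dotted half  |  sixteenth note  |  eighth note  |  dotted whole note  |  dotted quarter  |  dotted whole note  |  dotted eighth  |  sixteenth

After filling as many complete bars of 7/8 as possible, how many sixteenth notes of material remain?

4

One bar of 7/8 = 14 sixteenth notes.
Working in sixteenth notes: sixteenth = 1; dotted half = 12; sixteenth note = 1; eighth note = 2; dotted whole note = 24; dotted quarter = 6; dotted whole note = 24; dotted eighth = 3; sixteenth = 1.
Altogether 1 + 12 + 1 + 2 + 24 + 6 + 24 + 3 + 1 = 74.
74 ÷ 14 = 5 complete bars with 4 sixteenth notes remaining.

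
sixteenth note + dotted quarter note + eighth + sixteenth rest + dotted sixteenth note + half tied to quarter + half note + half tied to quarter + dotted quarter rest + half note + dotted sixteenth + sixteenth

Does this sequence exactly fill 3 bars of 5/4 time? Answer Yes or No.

Yes

One bar of 5/4 = 40 thirty-second notes, so 3 bars = 120.
In thirty-second notes: sixteenth note = 2; dotted quarter note = 12; eighth = 4; sixteenth rest = 2; dotted sixteenth note = 3; half tied to quarter (half + quarter) = 24; half note = 16; half tied to quarter (half + quarter) = 24; dotted quarter rest = 12; half note = 16; dotted sixteenth = 3; sixteenth = 2.
Total: 2 + 12 + 4 + 2 + 3 + 24 + 16 + 24 + 12 + 16 + 3 + 2 = 120.
120 equals 120, so the answer is Yes.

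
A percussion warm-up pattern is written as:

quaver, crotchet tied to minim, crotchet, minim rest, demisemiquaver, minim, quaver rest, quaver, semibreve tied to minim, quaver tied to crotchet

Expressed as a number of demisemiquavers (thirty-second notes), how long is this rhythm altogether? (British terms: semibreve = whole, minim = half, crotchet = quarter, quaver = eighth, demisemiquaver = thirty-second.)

137

Express everything in thirty-second notes: quaver = 4; crotchet tied to minim (crotchet + minim) = 24; crotchet = 8; minim rest = 16; demisemiquaver = 1; minim = 16; quaver rest = 4; quaver = 4; semibreve tied to minim (semibreve + minim) = 48; quaver tied to crotchet (quaver + crotchet) = 12.
Sum: 4 + 24 + 8 + 16 + 1 + 16 + 4 + 4 + 48 + 12 = 137 thirty-second notes.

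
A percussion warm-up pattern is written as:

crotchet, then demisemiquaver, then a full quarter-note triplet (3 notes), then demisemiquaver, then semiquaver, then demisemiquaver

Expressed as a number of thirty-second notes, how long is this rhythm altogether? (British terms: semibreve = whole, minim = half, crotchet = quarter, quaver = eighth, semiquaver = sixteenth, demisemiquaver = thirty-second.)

Each duration in thirty-second notes: crotchet = 8; demisemiquaver = 1; a full quarter-note triplet (3 notes) (three triplet quarters span one half) = 16; demisemiquaver = 1; semiquaver = 2; demisemiquaver = 1.
Sum: 8 + 1 + 16 + 1 + 2 + 1 = 29 thirty-second notes.

29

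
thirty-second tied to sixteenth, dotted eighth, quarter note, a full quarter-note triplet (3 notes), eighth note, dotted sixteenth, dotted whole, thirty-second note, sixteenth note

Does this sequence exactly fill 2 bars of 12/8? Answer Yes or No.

One bar of 12/8 = 48 thirty-second notes, so 2 bars = 96.
In thirty-second notes: thirty-second tied to sixteenth (thirty-second + sixteenth) = 3; dotted eighth = 6; quarter note = 8; a full quarter-note triplet (3 notes) (three triplet quarters span one half) = 16; eighth note = 4; dotted sixteenth = 3; dotted whole = 48; thirty-second note = 1; sixteenth note = 2.
Total: 3 + 6 + 8 + 16 + 4 + 3 + 48 + 1 + 2 = 91.
91 falls short of 96, so the answer is No.

No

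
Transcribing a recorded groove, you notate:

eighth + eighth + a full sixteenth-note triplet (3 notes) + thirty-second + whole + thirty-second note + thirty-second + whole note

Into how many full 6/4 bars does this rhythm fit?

One bar of 6/4 = 48 thirty-second notes.
Working in thirty-second notes: eighth = 4; eighth = 4; a full sixteenth-note triplet (3 notes) (three triplet sixteenths span one eighth) = 4; thirty-second = 1; whole = 32; thirty-second note = 1; thirty-second = 1; whole note = 32.
Adding: 4 + 4 + 4 + 1 + 32 + 1 + 1 + 32 = 79.
79 ÷ 48 = 1 complete bar with 31 left over.

1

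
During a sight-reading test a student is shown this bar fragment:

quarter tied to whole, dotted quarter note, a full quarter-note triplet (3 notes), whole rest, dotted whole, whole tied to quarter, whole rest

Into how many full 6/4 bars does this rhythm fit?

One bar of 6/4 = 12 eighth notes.
Working in eighth notes: quarter tied to whole (quarter + whole) = 10; dotted quarter note = 3; a full quarter-note triplet (3 notes) (three triplet quarters span one half) = 4; whole rest = 8; dotted whole = 12; whole tied to quarter (whole + quarter) = 10; whole rest = 8.
Altogether 10 + 3 + 4 + 8 + 12 + 10 + 8 = 55.
55 ÷ 12 = 4 complete bars with 7 left over.

4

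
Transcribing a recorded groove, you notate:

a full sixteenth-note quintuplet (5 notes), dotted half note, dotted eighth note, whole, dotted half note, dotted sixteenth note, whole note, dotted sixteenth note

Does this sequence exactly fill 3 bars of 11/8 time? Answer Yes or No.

Yes

One bar of 11/8 = 44 thirty-second notes, so 3 bars = 132.
Express everything in thirty-second notes: a full sixteenth-note quintuplet (5 notes) (five quintuplet sixteenths span one quarter) = 8; dotted half note = 24; dotted eighth note = 6; whole = 32; dotted half note = 24; dotted sixteenth note = 3; whole note = 32; dotted sixteenth note = 3.
Adding: 8 + 24 + 6 + 32 + 24 + 3 + 32 + 3 = 132.
132 equals 132, so the answer is Yes.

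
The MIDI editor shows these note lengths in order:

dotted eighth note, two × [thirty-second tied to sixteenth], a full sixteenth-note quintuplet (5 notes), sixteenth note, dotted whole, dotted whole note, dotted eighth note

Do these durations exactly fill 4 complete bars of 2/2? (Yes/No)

No

One bar of 2/2 = 32 thirty-second notes, so 4 bars = 128.
Working in thirty-second notes: dotted eighth note = 6; thirty-second tied to sixteenth (thirty-second + sixteenth) = 3; thirty-second tied to sixteenth (thirty-second + sixteenth) = 3; a full sixteenth-note quintuplet (5 notes) (five quintuplet sixteenths span one quarter) = 8; sixteenth note = 2; dotted whole = 48; dotted whole note = 48; dotted eighth note = 6.
Sum: 6 + 3 + 3 + 8 + 2 + 48 + 48 + 6 = 124.
124 falls short of 128, so the answer is No.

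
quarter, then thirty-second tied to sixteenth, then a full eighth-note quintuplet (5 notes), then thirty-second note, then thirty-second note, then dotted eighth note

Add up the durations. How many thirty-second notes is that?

35

In thirty-second notes: quarter = 8; thirty-second tied to sixteenth (thirty-second + sixteenth) = 3; a full eighth-note quintuplet (5 notes) (five quintuplet eighths span one half) = 16; thirty-second note = 1; thirty-second note = 1; dotted eighth note = 6.
Sum: 8 + 3 + 16 + 1 + 1 + 6 = 35 thirty-second notes.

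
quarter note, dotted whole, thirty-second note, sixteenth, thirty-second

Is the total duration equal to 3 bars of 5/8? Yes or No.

Yes

One bar of 5/8 = 20 thirty-second notes, so 3 bars = 60.
Each duration in thirty-second notes: quarter note = 8; dotted whole = 48; thirty-second note = 1; sixteenth = 2; thirty-second = 1.
Altogether 8 + 48 + 1 + 2 + 1 = 60.
60 equals 60, so the answer is Yes.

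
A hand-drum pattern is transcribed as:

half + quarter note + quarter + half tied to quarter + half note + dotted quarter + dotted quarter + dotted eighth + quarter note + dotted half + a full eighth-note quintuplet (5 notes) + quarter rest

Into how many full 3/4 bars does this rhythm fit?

6

One bar of 3/4 = 12 sixteenth notes.
In sixteenth notes: half = 8; quarter note = 4; quarter = 4; half tied to quarter (half + quarter) = 12; half note = 8; dotted quarter = 6; dotted quarter = 6; dotted eighth = 3; quarter note = 4; dotted half = 12; a full eighth-note quintuplet (5 notes) (five quintuplet eighths span one half) = 8; quarter rest = 4.
Altogether 8 + 4 + 4 + 12 + 8 + 6 + 6 + 3 + 4 + 12 + 8 + 4 = 79.
79 ÷ 12 = 6 complete bars with 7 left over.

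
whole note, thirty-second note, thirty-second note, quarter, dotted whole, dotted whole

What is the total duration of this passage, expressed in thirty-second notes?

138

In thirty-second notes: whole note = 32; thirty-second note = 1; thirty-second note = 1; quarter = 8; dotted whole = 48; dotted whole = 48.
Altogether 32 + 1 + 1 + 8 + 48 + 48 = 138 thirty-second notes.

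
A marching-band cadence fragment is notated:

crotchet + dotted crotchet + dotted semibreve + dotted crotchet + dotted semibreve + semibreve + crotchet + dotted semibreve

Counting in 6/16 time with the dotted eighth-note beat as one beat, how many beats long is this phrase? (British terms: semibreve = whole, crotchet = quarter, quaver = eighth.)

One dotted eighth-note beat = 3 sixteenth notes.
Express everything in sixteenth notes: crotchet = 4; dotted crotchet = 6; dotted semibreve = 24; dotted crotchet = 6; dotted semibreve = 24; semibreve = 16; crotchet = 4; dotted semibreve = 24.
Adding: 4 + 6 + 24 + 6 + 24 + 16 + 4 + 24 = 108.
108 ÷ 3 = 36 beats.

36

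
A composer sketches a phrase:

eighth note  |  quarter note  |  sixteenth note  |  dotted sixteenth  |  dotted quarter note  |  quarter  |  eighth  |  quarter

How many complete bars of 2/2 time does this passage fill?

One bar of 2/2 = 32 thirty-second notes.
Each duration in thirty-second notes: eighth note = 4; quarter note = 8; sixteenth note = 2; dotted sixteenth = 3; dotted quarter note = 12; quarter = 8; eighth = 4; quarter = 8.
Total: 4 + 8 + 2 + 3 + 12 + 8 + 4 + 8 = 49.
49 ÷ 32 = 1 complete bar with 17 left over.

1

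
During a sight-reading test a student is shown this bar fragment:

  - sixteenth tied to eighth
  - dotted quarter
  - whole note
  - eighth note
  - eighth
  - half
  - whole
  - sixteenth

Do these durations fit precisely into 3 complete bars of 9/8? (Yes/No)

One bar of 9/8 = 18 sixteenth notes, so 3 bars = 54.
Express everything in sixteenth notes: sixteenth tied to eighth (sixteenth + eighth) = 3; dotted quarter = 6; whole note = 16; eighth note = 2; eighth = 2; half = 8; whole = 16; sixteenth = 1.
Total: 3 + 6 + 16 + 2 + 2 + 8 + 16 + 1 = 54.
54 equals 54, so the answer is Yes.

Yes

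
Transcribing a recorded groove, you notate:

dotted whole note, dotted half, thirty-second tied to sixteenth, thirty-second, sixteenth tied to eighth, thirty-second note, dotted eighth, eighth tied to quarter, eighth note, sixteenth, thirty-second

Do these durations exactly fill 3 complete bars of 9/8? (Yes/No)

One bar of 9/8 = 36 thirty-second notes, so 3 bars = 108.
Express everything in thirty-second notes: dotted whole note = 48; dotted half = 24; thirty-second tied to sixteenth (thirty-second + sixteenth) = 3; thirty-second = 1; sixteenth tied to eighth (sixteenth + eighth) = 6; thirty-second note = 1; dotted eighth = 6; eighth tied to quarter (eighth + quarter) = 12; eighth note = 4; sixteenth = 2; thirty-second = 1.
Sum: 48 + 24 + 3 + 1 + 6 + 1 + 6 + 12 + 4 + 2 + 1 = 108.
108 equals 108, so the answer is Yes.

Yes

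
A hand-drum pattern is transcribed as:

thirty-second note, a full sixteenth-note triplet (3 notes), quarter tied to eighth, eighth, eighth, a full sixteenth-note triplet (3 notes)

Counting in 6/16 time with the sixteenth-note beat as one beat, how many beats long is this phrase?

14.5

One sixteenth-note beat = 2 thirty-second notes.
Working in thirty-second notes: thirty-second note = 1; a full sixteenth-note triplet (3 notes) (three triplet sixteenths span one eighth) = 4; quarter tied to eighth (quarter + eighth) = 12; eighth = 4; eighth = 4; a full sixteenth-note triplet (3 notes) (three triplet sixteenths span one eighth) = 4.
Total: 1 + 4 + 12 + 4 + 4 + 4 = 29.
29 ÷ 2 = 14.5 beats.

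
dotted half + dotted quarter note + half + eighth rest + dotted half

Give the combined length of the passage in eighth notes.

Express everything in eighth notes: dotted half = 6; dotted quarter note = 3; half = 4; eighth rest = 1; dotted half = 6.
Total: 6 + 3 + 4 + 1 + 6 = 20 eighth notes.

20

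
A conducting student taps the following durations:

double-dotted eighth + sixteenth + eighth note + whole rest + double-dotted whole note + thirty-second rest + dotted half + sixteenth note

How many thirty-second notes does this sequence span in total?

Each duration in thirty-second notes: double-dotted eighth = 7; sixteenth = 2; eighth note = 4; whole rest = 32; double-dotted whole note = 56; thirty-second rest = 1; dotted half = 24; sixteenth note = 2.
Total: 7 + 2 + 4 + 32 + 56 + 1 + 24 + 2 = 128 thirty-second notes.

128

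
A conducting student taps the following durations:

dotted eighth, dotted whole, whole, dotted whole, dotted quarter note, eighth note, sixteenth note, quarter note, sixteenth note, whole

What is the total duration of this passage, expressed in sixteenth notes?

Working in sixteenth notes: dotted eighth = 3; dotted whole = 24; whole = 16; dotted whole = 24; dotted quarter note = 6; eighth note = 2; sixteenth note = 1; quarter note = 4; sixteenth note = 1; whole = 16.
Altogether 3 + 24 + 16 + 24 + 6 + 2 + 1 + 4 + 1 + 16 = 97 sixteenth notes.

97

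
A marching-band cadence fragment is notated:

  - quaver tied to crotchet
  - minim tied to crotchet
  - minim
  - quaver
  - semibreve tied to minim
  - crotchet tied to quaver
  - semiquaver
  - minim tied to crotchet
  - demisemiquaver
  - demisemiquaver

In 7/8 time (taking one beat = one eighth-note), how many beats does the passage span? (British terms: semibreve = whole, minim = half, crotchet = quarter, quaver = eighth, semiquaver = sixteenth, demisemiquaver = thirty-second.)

36

One eighth-note beat = 4 thirty-second notes.
Working in thirty-second notes: quaver tied to crotchet (quaver + crotchet) = 12; minim tied to crotchet (minim + crotchet) = 24; minim = 16; quaver = 4; semibreve tied to minim (semibreve + minim) = 48; crotchet tied to quaver (crotchet + quaver) = 12; semiquaver = 2; minim tied to crotchet (minim + crotchet) = 24; demisemiquaver = 1; demisemiquaver = 1.
Altogether 12 + 24 + 16 + 4 + 48 + 12 + 2 + 24 + 1 + 1 = 144.
144 ÷ 4 = 36 beats.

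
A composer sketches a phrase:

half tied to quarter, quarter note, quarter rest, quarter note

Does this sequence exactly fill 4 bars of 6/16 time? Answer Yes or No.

Yes

One bar of 6/16 = 3 eighth notes, so 4 bars = 12.
Working in eighth notes: half tied to quarter (half + quarter) = 6; quarter note = 2; quarter rest = 2; quarter note = 2.
Adding: 6 + 2 + 2 + 2 = 12.
12 equals 12, so the answer is Yes.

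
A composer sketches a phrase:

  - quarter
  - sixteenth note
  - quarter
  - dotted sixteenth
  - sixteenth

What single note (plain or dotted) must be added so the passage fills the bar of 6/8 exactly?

The bar of 6/8 = 24 thirty-second notes.
Each duration in thirty-second notes: quarter = 8; sixteenth note = 2; quarter = 8; dotted sixteenth = 3; sixteenth = 2.
Adding: 8 + 2 + 8 + 3 + 2 = 23.
Remaining: 24 − 23 = 1 thirty-second note, which is a thirty-second note.

thirty-second note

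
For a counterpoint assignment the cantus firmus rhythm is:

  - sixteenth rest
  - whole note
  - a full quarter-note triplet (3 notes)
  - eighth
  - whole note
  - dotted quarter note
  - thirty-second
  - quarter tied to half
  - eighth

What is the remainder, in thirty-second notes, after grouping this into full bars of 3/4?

7

One bar of 3/4 = 24 thirty-second notes.
In thirty-second notes: sixteenth rest = 2; whole note = 32; a full quarter-note triplet (3 notes) (three triplet quarters span one half) = 16; eighth = 4; whole note = 32; dotted quarter note = 12; thirty-second = 1; quarter tied to half (quarter + half) = 24; eighth = 4.
Altogether 2 + 32 + 16 + 4 + 32 + 12 + 1 + 24 + 4 = 127.
127 ÷ 24 = 5 complete bars with 7 thirty-second notes remaining.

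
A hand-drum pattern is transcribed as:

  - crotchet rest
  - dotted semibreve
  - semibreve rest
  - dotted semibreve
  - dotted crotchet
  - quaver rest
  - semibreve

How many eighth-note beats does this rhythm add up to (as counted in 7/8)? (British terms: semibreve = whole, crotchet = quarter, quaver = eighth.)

46

One eighth-note beat = 2 sixteenth notes.
In sixteenth notes: crotchet rest = 4; dotted semibreve = 24; semibreve rest = 16; dotted semibreve = 24; dotted crotchet = 6; quaver rest = 2; semibreve = 16.
Sum: 4 + 24 + 16 + 24 + 6 + 2 + 16 = 92.
92 ÷ 2 = 46 beats.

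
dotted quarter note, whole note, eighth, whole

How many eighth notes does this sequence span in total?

20

Convert each value to eighth notes: dotted quarter note = 3; whole note = 8; eighth = 1; whole = 8.
Adding: 3 + 8 + 1 + 8 = 20 eighth notes.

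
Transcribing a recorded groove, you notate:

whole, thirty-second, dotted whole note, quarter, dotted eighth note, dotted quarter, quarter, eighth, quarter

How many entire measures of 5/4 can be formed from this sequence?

One bar of 5/4 = 40 thirty-second notes.
Each duration in thirty-second notes: whole = 32; thirty-second = 1; dotted whole note = 48; quarter = 8; dotted eighth note = 6; dotted quarter = 12; quarter = 8; eighth = 4; quarter = 8.
Sum: 32 + 1 + 48 + 8 + 6 + 12 + 8 + 4 + 8 = 127.
127 ÷ 40 = 3 complete bars with 7 left over.

3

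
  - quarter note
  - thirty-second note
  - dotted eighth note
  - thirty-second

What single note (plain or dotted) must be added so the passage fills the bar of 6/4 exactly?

whole note

The bar of 6/4 = 48 thirty-second notes.
In thirty-second notes: quarter note = 8; thirty-second note = 1; dotted eighth note = 6; thirty-second = 1.
Adding: 8 + 1 + 6 + 1 = 16.
Remaining: 48 − 16 = 32 thirty-second notes, which is a whole note.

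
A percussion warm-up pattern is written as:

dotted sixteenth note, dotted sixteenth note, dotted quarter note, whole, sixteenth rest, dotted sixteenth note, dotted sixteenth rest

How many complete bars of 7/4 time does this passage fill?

1

One bar of 7/4 = 56 thirty-second notes.
Working in thirty-second notes: dotted sixteenth note = 3; dotted sixteenth note = 3; dotted quarter note = 12; whole = 32; sixteenth rest = 2; dotted sixteenth note = 3; dotted sixteenth rest = 3.
Altogether 3 + 3 + 12 + 32 + 2 + 3 + 3 = 58.
58 ÷ 56 = 1 complete bar with 2 left over.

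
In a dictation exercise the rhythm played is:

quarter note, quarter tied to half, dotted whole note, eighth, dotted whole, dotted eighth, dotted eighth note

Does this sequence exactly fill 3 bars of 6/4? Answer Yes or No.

Yes

One bar of 6/4 = 24 sixteenth notes, so 3 bars = 72.
Each duration in sixteenth notes: quarter note = 4; quarter tied to half (quarter + half) = 12; dotted whole note = 24; eighth = 2; dotted whole = 24; dotted eighth = 3; dotted eighth note = 3.
Adding: 4 + 12 + 24 + 2 + 24 + 3 + 3 = 72.
72 equals 72, so the answer is Yes.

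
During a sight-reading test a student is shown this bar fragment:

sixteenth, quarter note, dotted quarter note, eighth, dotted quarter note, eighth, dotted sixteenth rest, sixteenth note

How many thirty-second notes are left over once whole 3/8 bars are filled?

11

One bar of 3/8 = 12 thirty-second notes.
Express everything in thirty-second notes: sixteenth = 2; quarter note = 8; dotted quarter note = 12; eighth = 4; dotted quarter note = 12; eighth = 4; dotted sixteenth rest = 3; sixteenth note = 2.
Sum: 2 + 8 + 12 + 4 + 12 + 4 + 3 + 2 = 47.
47 ÷ 12 = 3 complete bars with 11 thirty-second notes remaining.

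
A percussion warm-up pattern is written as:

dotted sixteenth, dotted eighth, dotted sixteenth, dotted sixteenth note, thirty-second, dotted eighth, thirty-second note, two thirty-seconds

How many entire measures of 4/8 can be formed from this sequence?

One bar of 4/8 = 16 thirty-second notes.
In thirty-second notes: dotted sixteenth = 3; dotted eighth = 6; dotted sixteenth = 3; dotted sixteenth note = 3; thirty-second = 1; dotted eighth = 6; thirty-second note = 1; thirty-second = 1; thirty-second = 1.
Adding: 3 + 6 + 3 + 3 + 1 + 6 + 1 + 1 + 1 = 25.
25 ÷ 16 = 1 complete bar with 9 left over.

1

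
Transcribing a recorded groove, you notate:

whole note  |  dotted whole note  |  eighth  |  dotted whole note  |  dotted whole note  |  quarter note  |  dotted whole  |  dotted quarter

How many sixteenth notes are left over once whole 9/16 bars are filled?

7

One bar of 9/16 = 9 sixteenth notes.
Each duration in sixteenth notes: whole note = 16; dotted whole note = 24; eighth = 2; dotted whole note = 24; dotted whole note = 24; quarter note = 4; dotted whole = 24; dotted quarter = 6.
Total: 16 + 24 + 2 + 24 + 24 + 4 + 24 + 6 = 124.
124 ÷ 9 = 13 complete bars with 7 sixteenth notes remaining.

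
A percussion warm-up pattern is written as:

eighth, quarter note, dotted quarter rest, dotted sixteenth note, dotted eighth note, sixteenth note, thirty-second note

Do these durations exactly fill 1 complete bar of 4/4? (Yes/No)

One bar of 4/4 = 32 thirty-second notes.
Express everything in thirty-second notes: eighth = 4; quarter note = 8; dotted quarter rest = 12; dotted sixteenth note = 3; dotted eighth note = 6; sixteenth note = 2; thirty-second note = 1.
Altogether 4 + 8 + 12 + 3 + 6 + 2 + 1 = 36.
36 exceeds 32, so the answer is No.

No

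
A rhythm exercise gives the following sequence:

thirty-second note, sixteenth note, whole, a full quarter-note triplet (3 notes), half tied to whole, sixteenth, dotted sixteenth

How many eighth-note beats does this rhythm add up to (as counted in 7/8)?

26

One eighth-note beat = 4 thirty-second notes.
Each duration in thirty-second notes: thirty-second note = 1; sixteenth note = 2; whole = 32; a full quarter-note triplet (3 notes) (three triplet quarters span one half) = 16; half tied to whole (half + whole) = 48; sixteenth = 2; dotted sixteenth = 3.
Adding: 1 + 2 + 32 + 16 + 48 + 2 + 3 = 104.
104 ÷ 4 = 26 beats.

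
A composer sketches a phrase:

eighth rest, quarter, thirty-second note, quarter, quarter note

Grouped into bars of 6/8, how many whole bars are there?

One bar of 6/8 = 24 thirty-second notes.
Each duration in thirty-second notes: eighth rest = 4; quarter = 8; thirty-second note = 1; quarter = 8; quarter note = 8.
Total: 4 + 8 + 1 + 8 + 8 = 29.
29 ÷ 24 = 1 complete bar with 5 left over.

1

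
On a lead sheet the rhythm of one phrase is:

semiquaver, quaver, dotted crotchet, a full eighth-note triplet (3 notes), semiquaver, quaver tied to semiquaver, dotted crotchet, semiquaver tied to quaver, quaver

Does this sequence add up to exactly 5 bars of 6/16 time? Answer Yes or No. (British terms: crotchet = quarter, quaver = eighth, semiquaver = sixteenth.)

No

One bar of 6/16 = 6 sixteenth notes, so 5 bars = 30.
Convert each value to sixteenth notes: semiquaver = 1; quaver = 2; dotted crotchet = 6; a full eighth-note triplet (3 notes) (three triplet eighths span one quarter) = 4; semiquaver = 1; quaver tied to semiquaver (quaver + semiquaver) = 3; dotted crotchet = 6; semiquaver tied to quaver (semiquaver + quaver) = 3; quaver = 2.
Adding: 1 + 2 + 6 + 4 + 1 + 3 + 6 + 3 + 2 = 28.
28 falls short of 30, so the answer is No.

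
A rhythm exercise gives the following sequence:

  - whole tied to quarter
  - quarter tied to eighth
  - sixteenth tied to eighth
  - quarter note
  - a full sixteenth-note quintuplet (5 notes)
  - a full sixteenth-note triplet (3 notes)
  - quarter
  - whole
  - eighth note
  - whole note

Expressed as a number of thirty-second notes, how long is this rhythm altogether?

Working in thirty-second notes: whole tied to quarter (whole + quarter) = 40; quarter tied to eighth (quarter + eighth) = 12; sixteenth tied to eighth (sixteenth + eighth) = 6; quarter note = 8; a full sixteenth-note quintuplet (5 notes) (five quintuplet sixteenths span one quarter) = 8; a full sixteenth-note triplet (3 notes) (three triplet sixteenths span one eighth) = 4; quarter = 8; whole = 32; eighth note = 4; whole note = 32.
Altogether 40 + 12 + 6 + 8 + 8 + 4 + 8 + 32 + 4 + 32 = 154 thirty-second notes.

154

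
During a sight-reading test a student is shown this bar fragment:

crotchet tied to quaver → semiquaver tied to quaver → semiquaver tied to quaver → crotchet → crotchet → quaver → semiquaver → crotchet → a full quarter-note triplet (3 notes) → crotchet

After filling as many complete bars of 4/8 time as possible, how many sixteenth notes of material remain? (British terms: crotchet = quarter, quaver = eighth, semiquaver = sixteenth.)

7

One bar of 4/8 = 8 sixteenth notes.
Working in sixteenth notes: crotchet tied to quaver (crotchet + quaver) = 6; semiquaver tied to quaver (semiquaver + quaver) = 3; semiquaver tied to quaver (semiquaver + quaver) = 3; crotchet = 4; crotchet = 4; quaver = 2; semiquaver = 1; crotchet = 4; a full quarter-note triplet (3 notes) (three triplet quarters span one half) = 8; crotchet = 4.
Adding: 6 + 3 + 3 + 4 + 4 + 2 + 1 + 4 + 8 + 4 = 39.
39 ÷ 8 = 4 complete bars with 7 sixteenth notes remaining.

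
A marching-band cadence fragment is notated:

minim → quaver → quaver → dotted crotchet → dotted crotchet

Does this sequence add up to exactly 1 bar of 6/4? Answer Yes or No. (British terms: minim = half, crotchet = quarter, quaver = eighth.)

One bar of 6/4 = 12 eighth notes.
Convert each value to eighth notes: minim = 4; quaver = 1; quaver = 1; dotted crotchet = 3; dotted crotchet = 3.
Total: 4 + 1 + 1 + 3 + 3 = 12.
12 equals 12, so the answer is Yes.

Yes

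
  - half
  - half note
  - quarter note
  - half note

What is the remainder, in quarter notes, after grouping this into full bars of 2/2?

3

One bar of 2/2 = 4 quarter notes.
Convert each value to quarter notes: half = 2; half note = 2; quarter note = 1; half note = 2.
Sum: 2 + 2 + 1 + 2 = 7.
7 ÷ 4 = 1 complete bar with 3 quarter notes remaining.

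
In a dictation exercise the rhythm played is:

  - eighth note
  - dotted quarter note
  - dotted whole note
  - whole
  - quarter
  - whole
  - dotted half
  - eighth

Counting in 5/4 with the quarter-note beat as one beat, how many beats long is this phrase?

20.5

One quarter-note beat = 2 eighth notes.
Express everything in eighth notes: eighth note = 1; dotted quarter note = 3; dotted whole note = 12; whole = 8; quarter = 2; whole = 8; dotted half = 6; eighth = 1.
Total: 1 + 3 + 12 + 8 + 2 + 8 + 6 + 1 = 41.
41 ÷ 2 = 20.5 beats.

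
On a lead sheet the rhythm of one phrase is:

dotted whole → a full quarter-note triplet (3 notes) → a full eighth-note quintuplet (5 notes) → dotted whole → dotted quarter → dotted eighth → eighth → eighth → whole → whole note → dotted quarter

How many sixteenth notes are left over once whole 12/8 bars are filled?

19

One bar of 12/8 = 24 sixteenth notes.
In sixteenth notes: dotted whole = 24; a full quarter-note triplet (3 notes) (three triplet quarters span one half) = 8; a full eighth-note quintuplet (5 notes) (five quintuplet eighths span one half) = 8; dotted whole = 24; dotted quarter = 6; dotted eighth = 3; eighth = 2; eighth = 2; whole = 16; whole note = 16; dotted quarter = 6.
Sum: 24 + 8 + 8 + 24 + 6 + 3 + 2 + 2 + 16 + 16 + 6 = 115.
115 ÷ 24 = 4 complete bars with 19 sixteenth notes remaining.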